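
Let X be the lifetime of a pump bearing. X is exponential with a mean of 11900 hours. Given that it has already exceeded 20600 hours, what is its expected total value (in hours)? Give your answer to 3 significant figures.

32500

The rate is λ = 1/11900 = 0.0000840336 per hour.
By memorylessness, E[X | X > 20600] = 20600 + 1/λ = 20600 + 11900 = 32500 hours.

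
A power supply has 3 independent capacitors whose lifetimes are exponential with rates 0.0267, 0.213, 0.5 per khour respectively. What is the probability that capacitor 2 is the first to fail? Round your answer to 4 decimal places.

The time to first failure is exponential with rate Σλ = 0.0267 + 0.213 + 0.5 = 0.7397.
P(capacitor 2 first) = λ_2/Σλ = 0.213/0.7397 ≈ 0.2880.

0.2880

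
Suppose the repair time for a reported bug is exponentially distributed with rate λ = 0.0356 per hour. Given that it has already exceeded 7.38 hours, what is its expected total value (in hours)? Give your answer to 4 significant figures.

By memorylessness, E[X | X > 7.38] = 7.38 + 1/λ = 7.38 + 28.0899 = 35.4699 hours.

35.47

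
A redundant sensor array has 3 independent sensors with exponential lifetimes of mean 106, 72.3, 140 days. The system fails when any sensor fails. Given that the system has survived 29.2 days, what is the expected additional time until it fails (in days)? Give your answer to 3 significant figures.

32.9

First-failure rate Σλ = 1/106 + 1/72.3 + 1/140 = 0.0304081.
By memorylessness the expected residual is 1/Σλ = 32.886 days, regardless of the 29.2 already elapsed.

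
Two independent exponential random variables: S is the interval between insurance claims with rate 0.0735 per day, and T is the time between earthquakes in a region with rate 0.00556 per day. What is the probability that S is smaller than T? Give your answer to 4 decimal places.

0.9297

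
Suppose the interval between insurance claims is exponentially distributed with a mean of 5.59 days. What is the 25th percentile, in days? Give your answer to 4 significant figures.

1.608

The rate is λ = 1/5.59 = 0.178891 per day.
Set 1 − e^(−λt) = 0.25, so t = −ln(0.75)/λ = 0.28768/0.178891 ≈ 1.60814 days.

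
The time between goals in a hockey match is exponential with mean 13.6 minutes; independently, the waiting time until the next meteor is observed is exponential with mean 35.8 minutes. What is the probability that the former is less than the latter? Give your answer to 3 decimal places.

λ_1 = 1/13.6 = 0.0735294, λ_2 = 1/35.8 = 0.027933.
For independent exponentials, P(the former < the latter) = λ_1/(λ_1+λ_2) = 0.0735294/0.101462 ≈ 0.725.

0.725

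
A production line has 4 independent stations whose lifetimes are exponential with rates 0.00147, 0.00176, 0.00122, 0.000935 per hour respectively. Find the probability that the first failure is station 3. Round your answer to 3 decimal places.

0.227

The time to first failure is exponential with rate Σλ = 0.00147 + 0.00176 + 0.00122 + 0.000935 = 0.005385.
P(station 3 first) = λ_3/Σλ = 0.00122/0.005385 ≈ 0.227.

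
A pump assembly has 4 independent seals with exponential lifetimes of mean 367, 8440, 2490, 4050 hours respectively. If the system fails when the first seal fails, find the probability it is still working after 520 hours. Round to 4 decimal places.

The first failure time is exponential with rate Σλ_i = 1/367 + 1/8440 + 1/2490 + 1/4050 = 0.0034918 per hour.
P(min > 520) = e^(−0.0034918·520) = e^(−1.8157) ≈ 0.1627.

0.1627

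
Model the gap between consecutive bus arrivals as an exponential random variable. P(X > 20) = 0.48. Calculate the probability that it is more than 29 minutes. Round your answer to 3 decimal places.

0.345

e^(−λ·20) = 0.48 ⇒ λ = −ln(0.48)/20 = 0.0366985.
P(X > 29) = e^(−0.0366985·29) = e^(−1.0643) ≈ 0.345.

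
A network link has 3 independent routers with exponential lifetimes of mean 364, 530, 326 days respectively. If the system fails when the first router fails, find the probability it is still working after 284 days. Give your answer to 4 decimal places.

The first failure time is exponential with rate Σλ_i = 1/364 + 1/530 + 1/326 = 0.00770153 per day.
P(min > 284) = e^(−0.00770153·284) = e^(−2.1872) ≈ 0.1122.

0.1122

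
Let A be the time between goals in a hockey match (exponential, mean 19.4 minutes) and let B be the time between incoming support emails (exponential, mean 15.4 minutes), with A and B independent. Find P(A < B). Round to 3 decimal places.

λ_1 = 1/19.4 = 0.0515464, λ_2 = 1/15.4 = 0.0649351.
For independent exponentials, P(A < B) = λ_1/(λ_1+λ_2) = 0.0515464/0.116481 ≈ 0.443.

0.443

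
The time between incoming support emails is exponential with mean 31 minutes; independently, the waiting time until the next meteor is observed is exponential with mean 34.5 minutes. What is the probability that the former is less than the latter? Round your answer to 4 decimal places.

0.5267

λ_1 = 1/31 = 0.0322581, λ_2 = 1/34.5 = 0.0289855.
For independent exponentials, P(the former < the latter) = λ_1/(λ_1+λ_2) = 0.0322581/0.0612436 ≈ 0.5267.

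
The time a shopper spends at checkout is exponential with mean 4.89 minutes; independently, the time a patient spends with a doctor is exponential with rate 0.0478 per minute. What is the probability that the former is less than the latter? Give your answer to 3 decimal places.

0.811

λ_1 = 1/4.89 = 0.204499, λ_2 = 0.0478.
For independent exponentials, P(the former < the latter) = λ_1/(λ_1+λ_2) = 0.204499/0.252299 ≈ 0.811.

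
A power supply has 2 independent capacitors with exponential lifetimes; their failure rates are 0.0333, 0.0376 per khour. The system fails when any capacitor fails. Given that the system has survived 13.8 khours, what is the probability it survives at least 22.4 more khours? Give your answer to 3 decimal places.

Time to first failure ~ Exp(Σλ) with Σλ = 0.0709.
By memorylessness, P(T > 13.8+22.4 | T > 13.8) = P(T > 22.4) = e^(−0.0709·22.4) ≈ 0.204.

0.204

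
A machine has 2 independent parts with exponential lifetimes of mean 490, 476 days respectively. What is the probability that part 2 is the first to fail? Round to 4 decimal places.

Rates: λ_i = 1/mean_i → 0.00204082, 0.00210084; Σλ = 0.00414166.
P(part 2 first) = λ_2/Σλ = 0.00210084/0.00414166 ≈ 0.5072.

0.5072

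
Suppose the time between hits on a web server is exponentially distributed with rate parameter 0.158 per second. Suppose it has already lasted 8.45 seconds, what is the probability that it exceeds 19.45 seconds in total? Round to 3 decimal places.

0.176

The exponential is memoryless, so the remaining time is again Exp(λ): the condition X > 8.45 is irrelevant.
P(X > 11) = e^(−1.738) ≈ 0.176.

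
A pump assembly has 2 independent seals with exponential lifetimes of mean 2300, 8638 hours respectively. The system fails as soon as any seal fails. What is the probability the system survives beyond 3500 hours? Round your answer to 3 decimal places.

The first failure time is exponential with rate Σλ_i = 1/2300 + 1/8638 = 0.00055055 per hour.
P(min > 3500) = e^(−0.00055055·3500) = e^(−1.9269) ≈ 0.146.

0.146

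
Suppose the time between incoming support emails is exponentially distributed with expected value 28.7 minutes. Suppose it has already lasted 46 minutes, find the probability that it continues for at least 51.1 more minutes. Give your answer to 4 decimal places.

0.1686

The rate is λ = 1/28.7 = 0.0348432 per minute.
By the memoryless property, P(X > 46+51.1 | X > 46) = P(X > 51.1).
P(X > 51.1) = e^(−1.7805) ≈ 0.1686.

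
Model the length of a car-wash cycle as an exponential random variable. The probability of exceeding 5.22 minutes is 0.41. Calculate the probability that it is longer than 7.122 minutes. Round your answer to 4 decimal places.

e^(−λ·5.22) = 0.41 ⇒ λ = −ln(0.41)/5.22 = 0.170804.
P(X > 7.122) = e^(−0.170804·7.122) = e^(−1.2165) ≈ 0.2963.

0.2963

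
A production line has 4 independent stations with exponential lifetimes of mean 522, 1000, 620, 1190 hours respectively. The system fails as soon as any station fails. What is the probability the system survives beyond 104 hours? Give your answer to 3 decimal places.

The first failure time is exponential with rate Σλ_i = 1/522 + 1/1000 + 1/620 + 1/1190 = 0.00536895 per hour.
P(min > 104) = e^(−0.00536895·104) = e^(−0.55837) ≈ 0.572.

0.572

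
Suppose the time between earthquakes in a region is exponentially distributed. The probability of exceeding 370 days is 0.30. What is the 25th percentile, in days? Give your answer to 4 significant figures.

e^(−λ·370) = 0.30 ⇒ λ = −ln(0.30)/370 = 0.00325398.
25th percentile: 1 − e^(−λt) = 0.25, t = −ln(0.75)/λ = 88.4093 days.

88.41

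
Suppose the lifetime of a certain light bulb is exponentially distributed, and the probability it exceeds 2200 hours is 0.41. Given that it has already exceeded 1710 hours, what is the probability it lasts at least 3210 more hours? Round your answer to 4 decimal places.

0.2723

From e^(−λ·2200) = 0.41, λ = −ln(0.41)/2200 = 0.000405272.
Memoryless: P(X > 1710+3210 | X > 1710) = P(X > 3210) = e^(−0.000405272·3210) ≈ 0.2723.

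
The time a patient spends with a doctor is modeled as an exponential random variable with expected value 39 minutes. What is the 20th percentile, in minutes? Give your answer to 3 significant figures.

The rate is λ = 1/39 = 0.025641 per minute.
Set 1 − e^(−λt) = 0.2, so t = −ln(0.8)/λ = 0.22314/0.025641 ≈ 8.7026 minutes.

8.70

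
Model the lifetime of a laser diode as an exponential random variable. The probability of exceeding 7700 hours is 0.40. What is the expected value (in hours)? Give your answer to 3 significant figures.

e^(−λ·7700) = 0.40 ⇒ λ = −ln(0.40)/7700 = 0.000118999.
Mean = 1/λ = 8403.45 hours.

8400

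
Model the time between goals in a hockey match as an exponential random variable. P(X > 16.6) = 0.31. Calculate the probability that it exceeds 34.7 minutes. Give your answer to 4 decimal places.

0.0864

e^(−λ·16.6) = 0.31 ⇒ λ = −ln(0.31)/16.6 = 0.0705532.
P(X > 34.7) = e^(−0.0705532·34.7) = e^(−2.4482) ≈ 0.0864.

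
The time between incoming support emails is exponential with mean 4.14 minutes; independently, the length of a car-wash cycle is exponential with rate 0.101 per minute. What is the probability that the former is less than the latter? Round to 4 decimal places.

0.7051

λ_1 = 1/4.14 = 0.241546, λ_2 = 0.101.
For independent exponentials, P(the former < the latter) = λ_1/(λ_1+λ_2) = 0.241546/0.342546 ≈ 0.7051.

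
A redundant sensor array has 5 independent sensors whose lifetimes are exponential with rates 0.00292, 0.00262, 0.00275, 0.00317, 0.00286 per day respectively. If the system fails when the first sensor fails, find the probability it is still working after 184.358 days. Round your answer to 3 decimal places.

0.071

The time to first failure is exponential with rate Σλ = 0.00292 + 0.00262 + 0.00275 + 0.00317 + 0.00286 = 0.01432.
P(min > 184.358) = e^(−0.01432·184.358) = e^(−2.64) ≈ 0.071.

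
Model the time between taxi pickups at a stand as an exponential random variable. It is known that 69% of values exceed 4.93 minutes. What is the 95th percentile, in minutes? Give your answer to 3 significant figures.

e^(−λ·4.93) = 0.69 ⇒ λ = −ln(0.69)/4.93 = 0.0752665.
95th percentile: 1 − e^(−λt) = 0.95, t = −ln(0.05)/λ = 39.8017 minutes.

39.8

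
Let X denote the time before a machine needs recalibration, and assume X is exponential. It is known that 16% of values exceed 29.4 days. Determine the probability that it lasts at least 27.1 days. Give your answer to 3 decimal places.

e^(−λ·29.4) = 0.16 ⇒ λ = −ln(0.16)/29.4 = 0.0623327.
P(X > 27.1) = e^(−0.0623327·27.1) = e^(−1.6892) ≈ 0.185.

0.185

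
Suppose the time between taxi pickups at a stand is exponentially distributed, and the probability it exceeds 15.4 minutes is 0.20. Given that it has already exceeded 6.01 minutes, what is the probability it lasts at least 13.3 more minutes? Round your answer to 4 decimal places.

From e^(−λ·15.4) = 0.20, λ = −ln(0.20)/15.4 = 0.104509.
Memoryless: P(X > 6.01+13.3 | X > 6.01) = P(X > 13.3) = e^(−0.104509·13.3) ≈ 0.2491.

0.2491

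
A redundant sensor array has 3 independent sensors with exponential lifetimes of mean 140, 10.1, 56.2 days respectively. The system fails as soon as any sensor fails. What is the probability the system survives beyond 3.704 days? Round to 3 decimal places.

The first failure time is exponential with rate Σλ_i = 1/140 + 1/10.1 + 1/56.2 = 0.123946 per day.
P(min > 3.704) = e^(−0.123946·3.704) = e^(−0.4591) ≈ 0.632.

0.632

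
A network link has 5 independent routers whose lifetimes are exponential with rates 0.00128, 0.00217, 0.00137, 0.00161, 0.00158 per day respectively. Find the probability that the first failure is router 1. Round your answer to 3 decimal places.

0.160

The time to first failure is exponential with rate Σλ = 0.00128 + 0.00217 + 0.00137 + 0.00161 + 0.00158 = 0.00801.
P(router 1 first) = λ_1/Σλ = 0.00128/0.00801 ≈ 0.160.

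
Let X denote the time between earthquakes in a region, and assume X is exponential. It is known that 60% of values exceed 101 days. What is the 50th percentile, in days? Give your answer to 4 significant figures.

e^(−λ·101) = 0.60 ⇒ λ = −ln(0.60)/101 = 0.00505768.
50th percentile: 1 − e^(−λt) = 0.5, t = −ln(0.5)/λ = 137.048 days.

137.0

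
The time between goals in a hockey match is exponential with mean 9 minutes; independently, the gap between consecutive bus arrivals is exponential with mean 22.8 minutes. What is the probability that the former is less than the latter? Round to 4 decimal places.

0.7170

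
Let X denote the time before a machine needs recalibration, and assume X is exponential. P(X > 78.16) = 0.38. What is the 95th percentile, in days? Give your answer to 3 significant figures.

242

e^(−λ·78.16) = 0.38 ⇒ λ = −ln(0.38)/78.16 = 0.0123795.
95th percentile: 1 − e^(−λt) = 0.95, t = −ln(0.05)/λ = 241.991 days.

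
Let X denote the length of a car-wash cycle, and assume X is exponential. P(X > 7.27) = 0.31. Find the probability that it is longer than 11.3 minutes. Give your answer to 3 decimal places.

e^(−λ·7.27) = 0.31 ⇒ λ = −ln(0.31)/7.27 = 0.161098.
P(X > 11.3) = e^(−0.161098·11.3) = e^(−1.8204) ≈ 0.162.

0.162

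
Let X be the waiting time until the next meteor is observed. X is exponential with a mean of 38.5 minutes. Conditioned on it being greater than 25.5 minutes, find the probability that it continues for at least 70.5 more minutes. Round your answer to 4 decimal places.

The rate is λ = 1/38.5 = 0.025974 per minute.
The exponential is memoryless, so the remaining time is again Exp(λ): the condition X > 25.5 is irrelevant.
P(X > 70.5) = e^(−1.8312) ≈ 0.1602.

0.1602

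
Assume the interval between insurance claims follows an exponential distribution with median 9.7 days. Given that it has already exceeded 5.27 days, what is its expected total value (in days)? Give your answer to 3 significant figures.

19.3

For an exponential, median = ln(2)/λ, so λ = ln 2 / 9.7 = 0.0714585 per day.
By memorylessness, E[X | X > 5.27] = 5.27 + 1/λ = 5.27 + 13.9941 = 19.2641 days.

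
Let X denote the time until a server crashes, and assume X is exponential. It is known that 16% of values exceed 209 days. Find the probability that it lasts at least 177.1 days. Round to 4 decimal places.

e^(−λ·209) = 0.16 ⇒ λ = −ln(0.16)/209 = 0.00876833.
P(X > 177.1) = e^(−0.00876833·177.1) = e^(−1.5529) ≈ 0.2116.

0.2116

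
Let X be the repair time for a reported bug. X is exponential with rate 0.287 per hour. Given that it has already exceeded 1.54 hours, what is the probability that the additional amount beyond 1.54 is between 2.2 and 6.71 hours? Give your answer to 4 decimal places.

0.3861

Memoryless: the residual past 1.54 is again Exp(λ).
P(2.2 < residual < 6.71) = e^(−λ·2.2) − e^(−λ·6.71) = 0.53185 − 0.14576 ≈ 0.3861.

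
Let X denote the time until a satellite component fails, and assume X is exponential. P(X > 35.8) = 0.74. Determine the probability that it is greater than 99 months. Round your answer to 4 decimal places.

0.4349

e^(−λ·35.8) = 0.74 ⇒ λ = −ln(0.74)/35.8 = 0.00841076.
P(X > 99) = e^(−0.00841076·99) = e^(−0.83266) ≈ 0.4349.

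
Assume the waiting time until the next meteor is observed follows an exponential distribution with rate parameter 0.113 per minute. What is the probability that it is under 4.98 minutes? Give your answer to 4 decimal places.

P(X ≤ 4.98) = 1 − e^(−λ·4.98) = 1 − e^(−0.56274) ≈ 0.4304.

0.4304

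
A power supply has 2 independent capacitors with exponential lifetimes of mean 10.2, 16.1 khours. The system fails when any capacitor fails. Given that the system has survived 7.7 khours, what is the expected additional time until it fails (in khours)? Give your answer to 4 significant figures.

First-failure rate Σλ = 1/10.2 + 1/16.1 = 0.160151.
By memorylessness the expected residual is 1/Σλ = 6.24411 khours, regardless of the 7.7 already elapsed.

6.244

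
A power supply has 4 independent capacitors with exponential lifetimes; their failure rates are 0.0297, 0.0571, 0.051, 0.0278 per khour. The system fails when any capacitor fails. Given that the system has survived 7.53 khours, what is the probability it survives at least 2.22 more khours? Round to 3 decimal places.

0.692

Time to first failure ~ Exp(Σλ) with Σλ = 0.1656.
By memorylessness, P(T > 7.53+2.22 | T > 7.53) = P(T > 2.22) = e^(−0.1656·2.22) ≈ 0.692.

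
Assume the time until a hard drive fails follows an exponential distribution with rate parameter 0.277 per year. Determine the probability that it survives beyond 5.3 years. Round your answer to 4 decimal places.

P(X > 5.3) = e^(−λ·5.3) = e^(−1.4681) ≈ 0.2304.

0.2304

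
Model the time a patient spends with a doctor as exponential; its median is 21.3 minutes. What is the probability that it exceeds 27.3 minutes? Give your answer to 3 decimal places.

0.411

For an exponential, median = ln(2)/λ, so λ = ln 2 / 21.3 = 0.0325421 per minute.
P(X > 27.3) = e^(−λ·27.3) = e^(−0.8884) ≈ 0.411.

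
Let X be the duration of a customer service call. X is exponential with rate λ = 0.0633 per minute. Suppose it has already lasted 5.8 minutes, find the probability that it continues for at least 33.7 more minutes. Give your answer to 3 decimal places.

By the memoryless property, P(X > 5.8+33.7 | X > 5.8) = P(X > 33.7).
P(X > 33.7) = e^(−2.1332) ≈ 0.118.

0.118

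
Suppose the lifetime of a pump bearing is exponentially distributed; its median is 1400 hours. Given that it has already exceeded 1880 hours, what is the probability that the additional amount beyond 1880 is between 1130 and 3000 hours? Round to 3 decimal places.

0.345

For an exponential, median = ln(2)/λ, so λ = ln 2 / 1400 = 0.000495105 per hour.
Memoryless: the residual past 1880 is again Exp(λ).
P(1130 < residual < 3000) = e^(−λ·1130) − e^(−λ·3000) = 0.57151 − 0.22643 ≈ 0.345.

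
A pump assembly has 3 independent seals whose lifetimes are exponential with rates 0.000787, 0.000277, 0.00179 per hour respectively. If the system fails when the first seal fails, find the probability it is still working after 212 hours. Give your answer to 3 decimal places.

0.546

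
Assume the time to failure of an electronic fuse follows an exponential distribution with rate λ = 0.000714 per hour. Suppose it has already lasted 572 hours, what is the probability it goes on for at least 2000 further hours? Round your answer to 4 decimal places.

0.2398

P(X > s+t | X > s) = e^(−λ(s+t))/e^(−λs) = e^(−λt), independent of s = 572.
P(X > 2000) = e^(−1.428) ≈ 0.2398.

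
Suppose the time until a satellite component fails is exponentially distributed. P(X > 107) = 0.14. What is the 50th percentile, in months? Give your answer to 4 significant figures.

e^(−λ·107) = 0.14 ⇒ λ = −ln(0.14)/107 = 0.0183749.
50th percentile: 1 − e^(−λt) = 0.5, t = −ln(0.5)/λ = 37.7225 months.

37.72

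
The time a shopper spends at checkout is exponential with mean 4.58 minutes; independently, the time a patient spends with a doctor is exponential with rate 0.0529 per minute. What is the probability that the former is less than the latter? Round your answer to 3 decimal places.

0.805

λ_1 = 1/4.58 = 0.218341, λ_2 = 0.0529.
For independent exponentials, P(the former < the latter) = λ_1/(λ_1+λ_2) = 0.218341/0.271241 ≈ 0.805.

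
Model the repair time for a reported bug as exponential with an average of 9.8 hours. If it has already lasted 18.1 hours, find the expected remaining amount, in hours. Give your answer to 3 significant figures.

The rate is λ = 1/9.8 = 0.102041 per hour.
By memorylessness, the remaining amount past any threshold is again Exp(λ) with mean 1/λ = 9.8 hours.

9.80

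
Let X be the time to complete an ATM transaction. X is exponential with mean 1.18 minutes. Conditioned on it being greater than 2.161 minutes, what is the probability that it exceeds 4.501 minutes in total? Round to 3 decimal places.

0.138

The rate is λ = 1/1.18 = 0.847458 per minute.
By the memoryless property, P(X > 2.161+2.34 | X > 2.161) = P(X > 2.34).
P(X > 2.34) = e^(−1.9831) ≈ 0.138.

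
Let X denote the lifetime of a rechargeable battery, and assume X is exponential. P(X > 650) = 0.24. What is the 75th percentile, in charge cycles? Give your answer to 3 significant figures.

631

e^(−λ·650) = 0.24 ⇒ λ = −ln(0.24)/650 = 0.00219556.
75th percentile: 1 − e^(−λt) = 0.75, t = −ln(0.25)/λ = 631.407 charge cycles.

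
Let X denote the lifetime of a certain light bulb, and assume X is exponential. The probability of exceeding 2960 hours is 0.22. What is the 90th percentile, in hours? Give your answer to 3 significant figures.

4500

e^(−λ·2960) = 0.22 ⇒ λ = −ln(0.22)/2960 = 0.00051153.
90th percentile: 1 − e^(−λt) = 0.9, t = −ln(0.1)/λ = 4501.37 hours.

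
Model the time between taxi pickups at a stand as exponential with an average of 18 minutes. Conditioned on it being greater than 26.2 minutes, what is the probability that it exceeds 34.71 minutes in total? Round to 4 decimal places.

The rate is λ = 1/18 = 0.0555556 per minute.
By the memoryless property, P(X > 26.2+8.51 | X > 26.2) = P(X > 8.51).
P(X > 8.51) = e^(−0.47278) ≈ 0.6233.

0.6233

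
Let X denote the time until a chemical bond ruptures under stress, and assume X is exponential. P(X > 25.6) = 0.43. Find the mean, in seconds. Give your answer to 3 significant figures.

30.3

e^(−λ·25.6) = 0.43 ⇒ λ = −ln(0.43)/25.6 = 0.0329676.
Mean = 1/λ = 30.3328 seconds.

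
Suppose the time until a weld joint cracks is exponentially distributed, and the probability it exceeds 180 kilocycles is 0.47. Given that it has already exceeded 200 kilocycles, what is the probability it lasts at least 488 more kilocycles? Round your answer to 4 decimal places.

0.1291

From e^(−λ·180) = 0.47, λ = −ln(0.47)/180 = 0.00419457.
Memoryless: P(X > 200+488 | X > 200) = P(X > 488) = e^(−0.00419457·488) ≈ 0.1291.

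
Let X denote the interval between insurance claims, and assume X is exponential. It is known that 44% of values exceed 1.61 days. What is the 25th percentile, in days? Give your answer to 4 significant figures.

0.5642

e^(−λ·1.61) = 0.44 ⇒ λ = −ln(0.44)/1.61 = 0.509926.
25th percentile: 1 − e^(−λt) = 0.25, t = −ln(0.75)/λ = 0.564165 days.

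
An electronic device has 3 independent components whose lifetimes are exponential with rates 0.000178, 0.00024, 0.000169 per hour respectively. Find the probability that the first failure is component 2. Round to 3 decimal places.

0.409

The time to first failure is exponential with rate Σλ = 0.000178 + 0.00024 + 0.000169 = 0.000587.
P(component 2 first) = λ_2/Σλ = 0.00024/0.000587 ≈ 0.409.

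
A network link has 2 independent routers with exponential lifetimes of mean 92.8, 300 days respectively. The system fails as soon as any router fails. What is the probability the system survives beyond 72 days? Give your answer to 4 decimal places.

The first failure time is exponential with rate Σλ_i = 1/92.8 + 1/300 = 0.0141092 per day.
P(min > 72) = e^(−0.0141092·72) = e^(−1.0159) ≈ 0.3621.

0.3621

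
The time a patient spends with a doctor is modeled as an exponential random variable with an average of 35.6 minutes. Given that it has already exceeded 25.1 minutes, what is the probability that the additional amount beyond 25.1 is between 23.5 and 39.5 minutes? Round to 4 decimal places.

0.1871

The rate is λ = 1/35.6 = 0.0280899 per minute.
Memoryless: the residual past 25.1 is again Exp(λ).
P(23.5 < residual < 39.5) = e^(−λ·23.5) − e^(−λ·39.5) = 0.51679 − 0.32971 ≈ 0.1871.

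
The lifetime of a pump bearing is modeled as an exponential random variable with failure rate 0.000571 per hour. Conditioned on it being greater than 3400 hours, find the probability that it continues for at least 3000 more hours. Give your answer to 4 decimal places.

The exponential is memoryless, so the remaining time is again Exp(λ): the condition X > 3400 is irrelevant.
P(X > 3000) = e^(−1.713) ≈ 0.1803.

0.1803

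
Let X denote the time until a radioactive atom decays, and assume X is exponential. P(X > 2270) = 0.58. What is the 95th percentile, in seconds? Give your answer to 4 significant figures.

12480

e^(−λ·2270) = 0.58 ⇒ λ = −ln(0.58)/2270 = 0.000239968.
95th percentile: 1 − e^(−λt) = 0.95, t = −ln(0.05)/λ = 12483.9 seconds.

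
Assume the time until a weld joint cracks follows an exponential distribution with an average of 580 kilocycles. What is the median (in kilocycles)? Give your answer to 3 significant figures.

The rate is λ = 1/580 = 0.00172414 per kilocycle.
Set 1 − e^(−λt) = 0.5, so t = −ln(0.5)/λ = 0.69315/0.00172414 ≈ 402.025 kilocycles.

402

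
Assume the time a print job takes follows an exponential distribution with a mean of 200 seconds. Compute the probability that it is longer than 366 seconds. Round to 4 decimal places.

The rate is λ = 1/200 = 0.005 per second.
P(X > 366) = e^(−λ·366) = e^(−1.83) ≈ 0.1604.

0.1604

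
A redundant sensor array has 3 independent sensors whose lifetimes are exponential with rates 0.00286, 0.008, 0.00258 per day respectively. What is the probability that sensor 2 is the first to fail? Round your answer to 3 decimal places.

The time to first failure is exponential with rate Σλ = 0.00286 + 0.008 + 0.00258 = 0.01344.
P(sensor 2 first) = λ_2/Σλ = 0.008/0.01344 ≈ 0.595.

0.595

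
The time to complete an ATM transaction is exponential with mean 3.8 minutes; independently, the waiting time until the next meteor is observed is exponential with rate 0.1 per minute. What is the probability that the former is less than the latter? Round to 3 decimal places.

λ_1 = 1/3.8 = 0.263158, λ_2 = 0.1.
For independent exponentials, P(the former < the latter) = λ_1/(λ_1+λ_2) = 0.263158/0.363158 ≈ 0.725.

0.725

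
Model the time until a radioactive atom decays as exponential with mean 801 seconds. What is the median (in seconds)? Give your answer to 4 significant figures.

555.2

The rate is λ = 1/801 = 0.00124844 per second.
Set 1 − e^(−λt) = 0.5, so t = −ln(0.5)/λ = 0.69315/0.00124844 ≈ 555.211 seconds.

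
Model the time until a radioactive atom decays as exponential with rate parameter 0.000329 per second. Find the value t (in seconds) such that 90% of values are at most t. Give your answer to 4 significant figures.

6999

Set 1 − e^(−λt) = 0.9, so t = −ln(0.1)/λ = 2.3026/0.000329 ≈ 6998.74 seconds.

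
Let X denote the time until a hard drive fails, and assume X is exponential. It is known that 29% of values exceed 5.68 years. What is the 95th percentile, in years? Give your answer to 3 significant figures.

e^(−λ·5.68) = 0.29 ⇒ λ = −ln(0.29)/5.68 = 0.217936.
95th percentile: 1 − e^(−λt) = 0.95, t = −ln(0.05)/λ = 13.746 years.

13.7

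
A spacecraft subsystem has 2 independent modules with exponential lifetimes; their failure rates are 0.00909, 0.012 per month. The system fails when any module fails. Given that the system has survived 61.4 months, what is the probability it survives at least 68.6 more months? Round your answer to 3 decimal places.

Time to first failure ~ Exp(Σλ) with Σλ = 0.02109.
By memorylessness, P(T > 61.4+68.6 | T > 61.4) = P(T > 68.6) = e^(−0.02109·68.6) ≈ 0.235.

0.235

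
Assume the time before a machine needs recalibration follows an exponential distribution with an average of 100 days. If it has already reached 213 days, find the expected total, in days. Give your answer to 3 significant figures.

313

The rate is λ = 1/100 = 0.01 per day.
By memorylessness, E[X | X > 213] = 213 + 1/λ = 213 + 100 = 313 days.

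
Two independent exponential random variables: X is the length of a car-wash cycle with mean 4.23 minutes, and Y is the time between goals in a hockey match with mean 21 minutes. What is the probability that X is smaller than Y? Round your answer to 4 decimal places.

0.8323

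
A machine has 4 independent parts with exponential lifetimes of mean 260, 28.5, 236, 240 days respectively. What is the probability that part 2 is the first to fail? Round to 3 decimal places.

0.741

Rates: λ_i = 1/mean_i → 0.00384615, 0.0350877, 0.00423729, 0.00416667; Σλ = 0.0473378.
P(part 2 first) = λ_2/Σλ = 0.0350877/0.0473378 ≈ 0.741.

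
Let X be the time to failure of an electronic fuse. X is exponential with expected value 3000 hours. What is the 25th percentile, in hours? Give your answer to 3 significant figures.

863

The rate is λ = 1/3000 = 0.000333333 per hour.
Set 1 − e^(−λt) = 0.25, so t = −ln(0.75)/λ = 0.28768/0.000333333 ≈ 863.046 hours.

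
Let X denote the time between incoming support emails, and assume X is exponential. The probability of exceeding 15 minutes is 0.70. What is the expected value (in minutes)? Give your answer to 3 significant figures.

42.1

e^(−λ·15) = 0.70 ⇒ λ = −ln(0.70)/15 = 0.0237783.
Mean = 1/λ = 42.0551 minutes.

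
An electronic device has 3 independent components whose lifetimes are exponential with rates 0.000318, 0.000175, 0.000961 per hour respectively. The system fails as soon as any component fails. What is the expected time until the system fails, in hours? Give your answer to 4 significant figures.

The time to first failure is exponential with rate Σλ = 0.000318 + 0.000175 + 0.000961 = 0.001454.
E[min] = 1/Σλ = 1/0.001454 = 687.758 hours.

687.8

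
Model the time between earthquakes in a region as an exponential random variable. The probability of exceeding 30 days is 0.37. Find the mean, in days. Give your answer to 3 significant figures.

30.2

e^(−λ·30) = 0.37 ⇒ λ = −ln(0.37)/30 = 0.0331417.
Mean = 1/λ = 30.1734 days.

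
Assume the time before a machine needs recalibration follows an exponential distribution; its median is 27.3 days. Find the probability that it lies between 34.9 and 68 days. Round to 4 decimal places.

For an exponential, median = ln(2)/λ, so λ = ln 2 / 27.3 = 0.02539 per day.
P(34.9 < X < 68) = e^(−λ·34.9) − e^(−λ·68) = 0.41226 − 0.17790 ≈ 0.2344.

0.2344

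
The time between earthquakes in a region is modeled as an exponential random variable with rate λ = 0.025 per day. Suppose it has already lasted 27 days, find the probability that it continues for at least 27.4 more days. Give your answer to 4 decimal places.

P(X > s+t | X > s) = e^(−λ(s+t))/e^(−λs) = e^(−λt), independent of s = 27.
P(X > 27.4) = e^(−0.685) ≈ 0.5041.

0.5041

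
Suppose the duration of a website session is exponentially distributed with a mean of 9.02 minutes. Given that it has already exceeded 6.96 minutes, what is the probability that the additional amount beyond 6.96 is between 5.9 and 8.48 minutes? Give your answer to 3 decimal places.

The rate is λ = 1/9.02 = 0.110865 per minute.
Memoryless: the residual past 6.96 is again Exp(λ).
P(5.9 < residual < 8.48) = e^(−λ·5.9) − e^(−λ·8.48) = 0.51991 − 0.39058 ≈ 0.129.

0.129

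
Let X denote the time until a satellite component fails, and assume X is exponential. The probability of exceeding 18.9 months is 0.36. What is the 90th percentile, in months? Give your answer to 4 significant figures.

42.60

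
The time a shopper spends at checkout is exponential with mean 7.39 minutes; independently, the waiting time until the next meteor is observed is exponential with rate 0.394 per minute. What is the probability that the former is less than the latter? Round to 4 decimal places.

λ_1 = 1/7.39 = 0.135318, λ_2 = 0.394.
For independent exponentials, P(the former < the latter) = λ_1/(λ_1+λ_2) = 0.135318/0.529318 ≈ 0.2556.

0.2556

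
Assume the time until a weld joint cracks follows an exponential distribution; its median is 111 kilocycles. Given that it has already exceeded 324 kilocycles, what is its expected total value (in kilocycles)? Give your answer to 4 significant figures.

For an exponential, median = ln(2)/λ, so λ = ln 2 / 111 = 0.00624457 per kilocycle.
By memorylessness, E[X | X > 324] = 324 + 1/λ = 324 + 160.139 = 484.139 kilocycles.

484.1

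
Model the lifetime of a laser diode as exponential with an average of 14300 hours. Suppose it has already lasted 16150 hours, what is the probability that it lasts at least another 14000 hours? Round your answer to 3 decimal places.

The rate is λ = 1/14300 = 0.0000699301 per hour.
P(X > s+t | X > s) = e^(−λ(s+t))/e^(−λs) = e^(−λt), independent of s = 16150.
P(X > 14000) = e^(−0.97902) ≈ 0.376.

0.376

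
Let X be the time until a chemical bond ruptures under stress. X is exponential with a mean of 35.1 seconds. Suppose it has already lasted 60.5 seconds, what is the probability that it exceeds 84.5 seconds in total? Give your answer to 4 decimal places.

0.5047

The rate is λ = 1/35.1 = 0.02849 per second.
P(X > s+t | X > s) = e^(−λ(s+t))/e^(−λs) = e^(−λt), independent of s = 60.5.
P(X > 24) = e^(−0.68376) ≈ 0.5047.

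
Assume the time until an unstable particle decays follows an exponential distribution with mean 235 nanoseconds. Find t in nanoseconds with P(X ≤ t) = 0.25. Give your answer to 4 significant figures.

The rate is λ = 1/235 = 0.00425532 per nanosecond.
Set 1 − e^(−λt) = 0.25, so t = −ln(0.75)/λ = 0.28768/0.00425532 ≈ 67.6053 nanoseconds.

67.61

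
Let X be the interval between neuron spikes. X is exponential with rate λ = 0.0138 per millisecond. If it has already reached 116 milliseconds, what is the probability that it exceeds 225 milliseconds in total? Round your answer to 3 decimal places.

0.222

P(X > s+t | X > s) = e^(−λ(s+t))/e^(−λs) = e^(−λt), independent of s = 116.
P(X > 109) = e^(−1.5042) ≈ 0.222.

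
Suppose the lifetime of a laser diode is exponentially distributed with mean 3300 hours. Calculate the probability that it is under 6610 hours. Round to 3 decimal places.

0.865

The rate is λ = 1/3300 = 0.00030303 per hour.
P(X ≤ 6610) = 1 − e^(−λ·6610) = 1 − e^(−2.003) ≈ 0.865.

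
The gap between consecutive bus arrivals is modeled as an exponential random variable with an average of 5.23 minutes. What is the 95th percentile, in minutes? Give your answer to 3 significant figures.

The rate is λ = 1/5.23 = 0.191205 per minute.
Set 1 − e^(−λt) = 0.95, so t = −ln(0.05)/λ = 2.9957/0.191205 ≈ 15.6677 minutes.

15.7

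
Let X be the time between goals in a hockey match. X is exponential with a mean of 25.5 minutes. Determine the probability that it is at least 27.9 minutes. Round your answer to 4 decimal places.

The rate is λ = 1/25.5 = 0.0392157 per minute.
P(X > 27.9) = e^(−λ·27.9) = e^(−1.0941) ≈ 0.3348.

0.3348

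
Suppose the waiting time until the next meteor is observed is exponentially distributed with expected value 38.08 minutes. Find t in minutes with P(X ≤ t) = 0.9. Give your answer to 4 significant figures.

The rate is λ = 1/38.08 = 0.0262605 per minute.
Set 1 − e^(−λt) = 0.9, so t = −ln(0.1)/λ = 2.3026/0.0262605 ≈ 87.6824 minutes.

87.68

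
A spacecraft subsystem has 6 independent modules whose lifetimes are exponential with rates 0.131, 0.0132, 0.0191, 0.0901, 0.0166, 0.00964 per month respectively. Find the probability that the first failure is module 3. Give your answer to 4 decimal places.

The time to first failure is exponential with rate Σλ = 0.131 + 0.0132 + 0.0191 + 0.0901 + 0.0166 + 0.00964 = 0.27964.
P(module 3 first) = λ_3/Σλ = 0.0191/0.27964 ≈ 0.0683.

0.0683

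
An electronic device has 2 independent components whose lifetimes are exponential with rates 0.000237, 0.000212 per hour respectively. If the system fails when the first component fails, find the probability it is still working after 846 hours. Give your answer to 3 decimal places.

The time to first failure is exponential with rate Σλ = 0.000237 + 0.000212 = 0.000449.
P(min > 846) = e^(−0.000449·846) = e^(−0.37985) ≈ 0.684.

0.684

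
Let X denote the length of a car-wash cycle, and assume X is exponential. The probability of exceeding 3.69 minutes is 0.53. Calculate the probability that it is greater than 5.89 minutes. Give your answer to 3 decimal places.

e^(−λ·3.69) = 0.53 ⇒ λ = −ln(0.53)/3.69 = 0.172054.
P(X > 5.89) = e^(−0.172054·5.89) = e^(−1.0134) ≈ 0.363.

0.363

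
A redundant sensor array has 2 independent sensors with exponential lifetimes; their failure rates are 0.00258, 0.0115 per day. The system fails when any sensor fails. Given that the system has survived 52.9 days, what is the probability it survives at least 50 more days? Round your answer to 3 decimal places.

Time to first failure ~ Exp(Σλ) with Σλ = 0.01408.
By memorylessness, P(T > 52.9+50 | T > 52.9) = P(T > 50) = e^(−0.01408·50) ≈ 0.495.

0.495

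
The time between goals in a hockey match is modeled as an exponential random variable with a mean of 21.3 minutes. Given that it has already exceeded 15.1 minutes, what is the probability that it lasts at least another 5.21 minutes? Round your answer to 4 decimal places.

The rate is λ = 1/21.3 = 0.0469484 per minute.
By the memoryless property, P(X > 15.1+5.21 | X > 15.1) = P(X > 5.21).
P(X > 5.21) = e^(−0.2446) ≈ 0.7830.

0.7830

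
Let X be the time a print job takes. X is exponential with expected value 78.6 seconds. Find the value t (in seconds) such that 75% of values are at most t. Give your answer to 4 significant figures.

109.0

The rate is λ = 1/78.6 = 0.0127226 per second.
Set 1 − e^(−λt) = 0.75, so t = −ln(0.25)/λ = 1.3863/0.0127226 ≈ 108.963 seconds.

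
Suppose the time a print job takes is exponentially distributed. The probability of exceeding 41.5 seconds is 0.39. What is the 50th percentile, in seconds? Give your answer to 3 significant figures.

e^(−λ·41.5) = 0.39 ⇒ λ = −ln(0.39)/41.5 = 0.0226894.
50th percentile: 1 − e^(−λt) = 0.5, t = −ln(0.5)/λ = 30.5494 seconds.

30.5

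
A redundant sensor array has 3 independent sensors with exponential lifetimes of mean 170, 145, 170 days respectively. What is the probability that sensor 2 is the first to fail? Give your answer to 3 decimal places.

Rates: λ_i = 1/mean_i → 0.00588235, 0.00689655, 0.00588235; Σλ = 0.0186613.
P(sensor 2 first) = λ_2/Σλ = 0.00689655/0.0186613 ≈ 0.370.

0.370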